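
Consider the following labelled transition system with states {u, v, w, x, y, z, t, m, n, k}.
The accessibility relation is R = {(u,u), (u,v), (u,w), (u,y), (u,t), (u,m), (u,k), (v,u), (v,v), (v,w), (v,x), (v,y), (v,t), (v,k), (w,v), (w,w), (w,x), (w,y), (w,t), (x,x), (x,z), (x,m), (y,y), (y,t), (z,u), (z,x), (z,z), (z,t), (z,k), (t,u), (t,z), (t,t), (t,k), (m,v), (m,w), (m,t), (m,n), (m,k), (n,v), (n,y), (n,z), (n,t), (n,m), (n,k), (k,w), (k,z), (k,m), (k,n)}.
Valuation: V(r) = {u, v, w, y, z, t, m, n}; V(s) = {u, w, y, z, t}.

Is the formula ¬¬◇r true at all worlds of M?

Let φ = ¬¬◇r. Evaluate φ at each world:
  u (successors {u, v, w, y, t, m, k}): φ is true.
  v (successors {u, v, w, x, y, t, k}): φ is true.
  w (successors {v, w, x, y, t}): φ is true.
  x (successors {x, z, m}): φ is true.
  y (successors {y, t}): φ is true.
  z (successors {u, x, z, t, k}): φ is true.
  t (successors {u, z, t, k}): φ is true.
  m (successors {v, w, t, n, k}): φ is true.
  n (successors {v, y, z, t, m, k}): φ is true.
  k (successors {w, z, m, n}): φ is true.
For instance, at x:
  At x: ¬◇r is false, so ¬¬◇r is true.
    At x: ◇r is true, so ¬◇r is false.
      At x: ◇r requires r at some successor in {x, z, m}.
        r holds at z, so ◇r is true at x.

Yes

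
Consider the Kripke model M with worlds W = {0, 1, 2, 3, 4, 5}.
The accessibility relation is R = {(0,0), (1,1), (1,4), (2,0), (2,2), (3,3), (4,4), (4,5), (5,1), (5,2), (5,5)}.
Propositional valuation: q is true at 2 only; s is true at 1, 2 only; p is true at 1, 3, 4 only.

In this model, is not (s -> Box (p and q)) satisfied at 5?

No

At 5: s -> Box (p and q) is true, so not (s -> Box (p and q)) is false.
  At 5: s is false, Box (p and q) is false, so s -> Box (p and q) is true.
    At 5: Box (p and q) requires p and q at every successor {1, 2, 5}.
      p and q fails at 1, so Box (p and q) is false at 5.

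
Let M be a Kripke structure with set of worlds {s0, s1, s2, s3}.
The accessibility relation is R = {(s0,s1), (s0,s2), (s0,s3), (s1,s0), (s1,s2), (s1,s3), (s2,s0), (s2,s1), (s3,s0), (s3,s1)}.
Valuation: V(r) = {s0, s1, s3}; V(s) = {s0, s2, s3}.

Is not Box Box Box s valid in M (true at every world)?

Yes

Recall that Box ψ holds at a world iff ψ holds at every accessible world, and Dia ψ holds iff ψ holds at some accessible world.
Let φ = not Box Box Box s. Evaluate φ at each world:
  s0 (successors {s1, s2, s3}): φ is true.
  s1 (successors {s0, s2, s3}): φ is true.
  s2 (successors {s0, s1}): φ is true.
  s3 (successors {s0, s1}): φ is true.
For instance, at s2:
  At s2: Box Box Box s is false, so not Box Box Box s is true.
    At s2: Box Box Box s requires Box Box s at every successor {s0, s1}.
      Box Box s fails at s0, so Box Box Box s is false at s2.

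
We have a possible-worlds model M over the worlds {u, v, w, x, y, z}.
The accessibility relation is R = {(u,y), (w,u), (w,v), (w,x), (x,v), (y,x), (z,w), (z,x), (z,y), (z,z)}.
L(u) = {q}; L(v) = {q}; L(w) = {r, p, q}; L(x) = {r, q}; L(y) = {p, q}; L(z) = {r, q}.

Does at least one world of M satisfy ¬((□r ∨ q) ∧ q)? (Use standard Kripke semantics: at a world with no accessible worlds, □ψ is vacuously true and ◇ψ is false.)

Let φ = ¬((□r ∨ q) ∧ q). Evaluate φ at each world:
  u (successors {y}): φ is false.
  v (successors ∅): φ is false.
  w (successors {u, v, x}): φ is false.
  x (successors {v}): φ is false.
  y (successors {x}): φ is false.
  z (successors {w, x, y, z}): φ is false.
For instance, at u:
  At u: (□r ∨ q) ∧ q is true, so ¬((□r ∨ q) ∧ q) is false.
    At u: □r ∨ q is true, q is true, so (□r ∨ q) ∧ q is true.
      At u: □r is false, q is true, so □r ∨ q is true.

No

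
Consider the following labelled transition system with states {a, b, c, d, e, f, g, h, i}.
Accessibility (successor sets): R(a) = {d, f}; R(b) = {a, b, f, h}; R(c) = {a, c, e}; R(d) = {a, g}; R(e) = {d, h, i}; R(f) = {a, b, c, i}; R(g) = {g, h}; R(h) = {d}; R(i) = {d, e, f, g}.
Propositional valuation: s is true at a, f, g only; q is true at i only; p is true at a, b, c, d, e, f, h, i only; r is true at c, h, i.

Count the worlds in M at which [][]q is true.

0

Recall that []ψ holds at a world iff ψ holds at every accessible world, and <>ψ holds iff ψ holds at some accessible world.
Let φ = [][]q. Evaluate φ at each world:
  a (successors {d, f}): φ is false.
  b (successors {a, b, f, h}): φ is false.
  c (successors {a, c, e}): φ is false.
  d (successors {a, g}): φ is false.
  e (successors {d, h, i}): φ is false.
  f (successors {a, b, c, i}): φ is false.
  g (successors {g, h}): φ is false.
  h (successors {d}): φ is false.
  i (successors {d, e, f, g}): φ is false.
For instance, at d:
  At d: [][]q requires []q at every successor {a, g}.
    []q fails at a, so [][]q is false at d.
      At a: []q requires q at every successor {d, f}.
        q fails at d, so []q is false at a.
Satisfying worlds: none.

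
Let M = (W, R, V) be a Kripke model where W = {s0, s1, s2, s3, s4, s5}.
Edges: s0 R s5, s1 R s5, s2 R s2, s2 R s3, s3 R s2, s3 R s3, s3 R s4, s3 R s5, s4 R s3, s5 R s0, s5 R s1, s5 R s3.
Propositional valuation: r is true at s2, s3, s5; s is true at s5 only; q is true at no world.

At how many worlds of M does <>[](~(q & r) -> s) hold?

Let φ = <>[](~(q & r) -> s). Evaluate φ at each world:
  s0 (successors {s5}): φ is false.
  s1 (successors {s5}): φ is false.
  s2 (successors {s2, s3}): φ is false.
  s3 (successors {s2, s3, s4, s5}): φ is false.
  s4 (successors {s3}): φ is false.
  s5 (successors {s0, s1, s3}): φ is true.
For instance, at s1:
  At s1: <>[](~(q & r) -> s) requires [](~(q & r) -> s) at some successor in {s5}.
    At s5: [](~(q & r) -> s) is false.
  So <>[](~(q & r) -> s) is false at s1.
Satisfying worlds: {s5}

1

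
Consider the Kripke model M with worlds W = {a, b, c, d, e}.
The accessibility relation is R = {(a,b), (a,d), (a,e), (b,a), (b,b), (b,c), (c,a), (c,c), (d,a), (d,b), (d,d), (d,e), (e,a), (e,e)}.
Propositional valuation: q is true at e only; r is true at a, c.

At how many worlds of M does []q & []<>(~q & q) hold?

Recall that []ψ holds at a world iff ψ holds at every accessible world, and <>ψ holds iff ψ holds at some accessible world.
Let φ = []q & []<>(~q & q). Evaluate φ at each world:
  a (successors {b, d, e}): φ is false.
  b (successors {a, b, c}): φ is false.
  c (successors {a, c}): φ is false.
  d (successors {a, b, d, e}): φ is false.
  e (successors {a, e}): φ is false.
For instance, at e:
  At e: []q is false, []<>(~q & q) is false, so []q & []<>(~q & q) is false.
    At e: []q requires q at every successor {a, e}.
      q fails at a, so []q is false at e.
    At e: []<>(~q & q) requires <>(~q & q) at every successor {a, e}.
      <>(~q & q) fails at a, so []<>(~q & q) is false at e.
Satisfying worlds: none.

0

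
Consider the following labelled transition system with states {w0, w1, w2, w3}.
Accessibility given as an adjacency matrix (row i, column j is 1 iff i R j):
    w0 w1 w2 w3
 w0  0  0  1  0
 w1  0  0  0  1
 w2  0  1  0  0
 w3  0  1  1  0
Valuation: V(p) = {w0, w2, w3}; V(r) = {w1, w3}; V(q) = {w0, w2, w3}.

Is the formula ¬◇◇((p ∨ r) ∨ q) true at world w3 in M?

At w3: ◇◇((p ∨ r) ∨ q) is true, so ¬◇◇((p ∨ r) ∨ q) is false.
  At w3: ◇◇((p ∨ r) ∨ q) requires ◇((p ∨ r) ∨ q) at some successor in {w1, w2}.
    ◇((p ∨ r) ∨ q) holds at w1, so ◇◇((p ∨ r) ∨ q) is true at w3.
      At w1: ◇((p ∨ r) ∨ q) requires (p ∨ r) ∨ q at some successor in {w3}.
        (p ∨ r) ∨ q holds at w3, so ◇((p ∨ r) ∨ q) is true at w1.

No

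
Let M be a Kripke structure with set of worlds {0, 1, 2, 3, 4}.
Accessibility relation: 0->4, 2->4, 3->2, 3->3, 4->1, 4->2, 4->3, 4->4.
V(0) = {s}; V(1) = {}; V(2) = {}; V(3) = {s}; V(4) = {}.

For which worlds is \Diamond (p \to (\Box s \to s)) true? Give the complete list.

Let φ = \Diamond (p \to (\Box s \to s)). Evaluate φ at each world:
  0 (successors {4}): φ is true.
  1 (successors ∅): φ is false.
  2 (successors {4}): φ is true.
  3 (successors {2, 3}): φ is true.
  4 (successors {1, 2, 3, 4}): φ is true.
For instance, at 4:
  At 4: \Diamond (p \to (\Box s \to s)) requires p \to (\Box s \to s) at some successor in {1, 2, 3, 4}.
    p \to (\Box s \to s) holds at 1, so \Diamond (p \to (\Box s \to s)) is true at 4.
      At 1: p is false, \Box s \to s is false, so p \to (\Box s \to s) is true.
Satisfying worlds: {0, 2, 3, 4}

0, 2, 3, 4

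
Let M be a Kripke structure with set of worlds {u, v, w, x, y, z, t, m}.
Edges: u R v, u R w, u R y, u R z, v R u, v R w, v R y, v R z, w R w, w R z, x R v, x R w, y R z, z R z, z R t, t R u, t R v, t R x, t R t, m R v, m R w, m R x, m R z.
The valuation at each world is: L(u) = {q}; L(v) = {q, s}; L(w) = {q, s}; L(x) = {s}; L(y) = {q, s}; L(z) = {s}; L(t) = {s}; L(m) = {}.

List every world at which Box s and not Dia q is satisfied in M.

Recall that Box ψ holds at a world iff ψ holds at every accessible world, and Dia ψ holds iff ψ holds at some accessible world.
Let φ = Box s and not Dia q. Evaluate φ at each world:
  u (successors {v, w, y, z}): φ is false.
  v (successors {u, w, y, z}): φ is false.
  w (successors {w, z}): φ is false.
  x (successors {v, w}): φ is false.
  y (successors {z}): φ is true.
  z (successors {z, t}): φ is true.
  t (successors {u, v, x, t}): φ is false.
  m (successors {v, w, x, z}): φ is false.
For instance, at m:
  At m: Box s is true, not Dia q is false, so Box s and not Dia q is false.
    At m: Box s requires s at every successor {v, w, x, z}.
      At v: s is true.
      At w: s is true.
      At x: s is true.
      At z: s is true.
    So Box s is true at m.
    At m: Dia q is true, so not Dia q is false.
      At m: Dia q requires q at some successor in {v, w, x, z}.
        q holds at v, so Dia q is true at m.
Satisfying worlds: {y, z}

y, z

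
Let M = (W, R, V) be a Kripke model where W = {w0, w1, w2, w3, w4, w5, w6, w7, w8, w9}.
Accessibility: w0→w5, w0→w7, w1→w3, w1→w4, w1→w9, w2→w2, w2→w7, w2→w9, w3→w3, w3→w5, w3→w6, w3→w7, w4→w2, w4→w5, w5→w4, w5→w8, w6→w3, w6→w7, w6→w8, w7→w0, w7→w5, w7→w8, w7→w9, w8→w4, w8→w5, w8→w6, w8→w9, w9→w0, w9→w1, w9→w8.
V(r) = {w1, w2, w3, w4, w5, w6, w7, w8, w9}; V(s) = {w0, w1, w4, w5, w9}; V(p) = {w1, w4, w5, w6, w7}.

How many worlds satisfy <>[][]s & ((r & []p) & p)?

0

Let φ = <>[][]s & ((r & []p) & p). Evaluate φ at each world:
  w0 (successors {w5, w7}): φ is false.
  w1 (successors {w3, w4, w9}): φ is false.
  w2 (successors {w2, w7, w9}): φ is false.
  w3 (successors {w3, w5, w6, w7}): φ is false.
  w4 (successors {w2, w5}): φ is false.
  w5 (successors {w4, w8}): φ is false.
  w6 (successors {w3, w7, w8}): φ is false.
  w7 (successors {w0, w5, w8, w9}): φ is false.
  w8 (successors {w4, w5, w6, w9}): φ is false.
  w9 (successors {w0, w1, w8}): φ is false.
For instance, at w3:
  At w3: <>[][]s is false, (r & []p) & p is false, so <>[][]s & ((r & []p) & p) is false.
    At w3: <>[][]s requires [][]s at some successor in {w3, w5, w6, w7}.
      At w3: [][]s is false.
      At w5: [][]s is false.
      At w6: [][]s is false.
      At w7: [][]s is false.
    So <>[][]s is false at w3.
    At w3: r & []p is false, p is false, so (r & []p) & p is false.
      At w3: r is true, []p is false, so r & []p is false.
Satisfying worlds: none.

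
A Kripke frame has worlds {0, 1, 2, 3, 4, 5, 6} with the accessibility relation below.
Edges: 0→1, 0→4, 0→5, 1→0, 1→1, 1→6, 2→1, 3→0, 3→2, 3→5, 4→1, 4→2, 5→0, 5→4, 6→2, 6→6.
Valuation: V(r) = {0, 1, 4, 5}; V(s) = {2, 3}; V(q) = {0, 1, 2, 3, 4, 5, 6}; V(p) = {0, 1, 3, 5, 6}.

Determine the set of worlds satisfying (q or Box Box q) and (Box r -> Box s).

1, 3, 4, 6

Let φ = (q or Box Box q) and (Box r -> Box s). Evaluate φ at each world:
  0 (successors {1, 4, 5}): φ is false.
  1 (successors {0, 1, 6}): φ is true.
  2 (successors {1}): φ is false.
  3 (successors {0, 2, 5}): φ is true.
  4 (successors {1, 2}): φ is true.
  5 (successors {0, 4}): φ is false.
  6 (successors {2, 6}): φ is true.
For instance, at 6:
  At 6: q or Box Box q is true, Box r -> Box s is true, so (q or Box Box q) and (Box r -> Box s) is true.
    At 6: q is true, Box Box q is true, so q or Box Box q is true.
      At 6: Box Box q requires Box q at every successor {2, 6}.
        At 2: Box q is true.
        At 6: Box q is true.
      So Box Box q is true at 6.
    At 6: Box r is false, Box s is false, so Box r -> Box s is true.
      At 6: Box r requires r at every successor {2, 6}.
        r fails at 2, so Box r is false at 6.
      At 6: Box s requires s at every successor {2, 6}.
        s fails at 6, so Box s is false at 6.
Satisfying worlds: {1, 3, 4, 6}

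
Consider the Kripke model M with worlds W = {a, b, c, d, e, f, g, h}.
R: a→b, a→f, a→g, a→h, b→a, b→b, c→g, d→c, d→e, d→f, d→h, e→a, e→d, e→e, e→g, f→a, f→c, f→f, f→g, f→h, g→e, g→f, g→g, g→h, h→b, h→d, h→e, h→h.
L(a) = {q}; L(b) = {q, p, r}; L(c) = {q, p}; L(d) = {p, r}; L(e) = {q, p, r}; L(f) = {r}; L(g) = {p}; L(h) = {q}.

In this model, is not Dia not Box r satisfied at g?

At g: Dia not Box r is true, so not Dia not Box r is false.
  At g: Dia not Box r requires not Box r at some successor in {e, f, g, h}.
    not Box r holds at e, so Dia not Box r is true at g.
      At e: Box r is false, so not Box r is true.

No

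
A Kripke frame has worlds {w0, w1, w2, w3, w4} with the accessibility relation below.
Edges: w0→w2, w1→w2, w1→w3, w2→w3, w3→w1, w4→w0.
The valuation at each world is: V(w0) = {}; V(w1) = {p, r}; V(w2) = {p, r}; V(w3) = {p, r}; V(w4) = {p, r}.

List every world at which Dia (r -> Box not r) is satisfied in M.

Recall that Box ψ holds at a world iff ψ holds at every accessible world, and Dia ψ holds iff ψ holds at some accessible world.
Let φ = Dia (r -> Box not r). Evaluate φ at each world:
  w0 (successors {w2}): φ is false.
  w1 (successors {w2, w3}): φ is false.
  w2 (successors {w3}): φ is false.
  w3 (successors {w1}): φ is false.
  w4 (successors {w0}): φ is true.
For instance, at w4:
  At w4: Dia (r -> Box not r) requires r -> Box not r at some successor in {w0}.
    r -> Box not r holds at w0, so Dia (r -> Box not r) is true at w4.
      At w0: r is false, Box not r is false, so r -> Box not r is true.
Satisfying worlds: {w4}

w4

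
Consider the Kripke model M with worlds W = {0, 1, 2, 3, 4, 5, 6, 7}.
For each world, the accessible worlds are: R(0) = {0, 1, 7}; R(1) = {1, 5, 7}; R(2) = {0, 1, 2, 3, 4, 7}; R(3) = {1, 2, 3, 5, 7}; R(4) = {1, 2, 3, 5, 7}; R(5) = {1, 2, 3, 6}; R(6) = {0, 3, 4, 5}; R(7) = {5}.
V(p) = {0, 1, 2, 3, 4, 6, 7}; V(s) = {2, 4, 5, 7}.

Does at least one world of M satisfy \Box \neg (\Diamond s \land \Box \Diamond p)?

Recall that \Box ψ holds at a world iff ψ holds at every accessible world, and \Diamond ψ holds iff ψ holds at some accessible world.
Let φ = \Box \neg (\Diamond s \land \Box \Diamond p). Evaluate φ at each world:
  0 (successors {0, 1, 7}): φ is false.
  1 (successors {1, 5, 7}): φ is false.
  2 (successors {0, 1, 2, 3, 4, 7}): φ is false.
  3 (successors {1, 2, 3, 5, 7}): φ is false.
  4 (successors {1, 2, 3, 5, 7}): φ is false.
  5 (successors {1, 2, 3, 6}): φ is false.
  6 (successors {0, 3, 4, 5}): φ is false.
  7 (successors {5}): φ is false.
For instance, at 3:
  At 3: \Box \neg (\Diamond s \land \Box \Diamond p) requires \neg (\Diamond s \land \Box \Diamond p) at every successor {1, 2, 3, 5, 7}.
    \neg (\Diamond s \land \Box \Diamond p) fails at 5, so \Box \neg (\Diamond s \land \Box \Diamond p) is false at 3.
      At 5: \Diamond s \land \Box \Diamond p is true, so \neg (\Diamond s \land \Box \Diamond p) is false.

No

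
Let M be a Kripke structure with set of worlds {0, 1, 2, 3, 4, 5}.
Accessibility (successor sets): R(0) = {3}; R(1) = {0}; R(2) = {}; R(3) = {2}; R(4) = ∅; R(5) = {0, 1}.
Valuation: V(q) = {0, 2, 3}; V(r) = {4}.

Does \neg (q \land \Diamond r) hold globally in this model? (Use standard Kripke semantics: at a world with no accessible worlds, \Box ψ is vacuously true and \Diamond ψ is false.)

Let φ = \neg (q \land \Diamond r). Evaluate φ at each world:
  0 (successors {3}): φ is true.
  1 (successors {0}): φ is true.
  2 (successors ∅): φ is true.
  3 (successors {2}): φ is true.
  4 (successors ∅): φ is true.
  5 (successors {0, 1}): φ is true.
For instance, at 3:
  At 3: q \land \Diamond r is false, so \neg (q \land \Diamond r) is true.
    At 3: q is true, \Diamond r is false, so q \land \Diamond r is false.
      At 3: \Diamond r requires r at some successor in {2}.
        At 2: r is false.
      So \Diamond r is false at 3.

Yes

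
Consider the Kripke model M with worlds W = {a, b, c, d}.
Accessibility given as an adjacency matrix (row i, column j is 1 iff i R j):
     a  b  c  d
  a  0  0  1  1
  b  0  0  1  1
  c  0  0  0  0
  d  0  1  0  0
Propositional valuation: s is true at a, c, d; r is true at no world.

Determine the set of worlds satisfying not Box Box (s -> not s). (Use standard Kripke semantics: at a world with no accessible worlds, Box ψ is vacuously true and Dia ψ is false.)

d

Let φ = not Box Box (s -> not s). Evaluate φ at each world:
  a (successors {c, d}): φ is false.
  b (successors {c, d}): φ is false.
  c (successors ∅): φ is false.
  d (successors {b}): φ is true.
For instance, at a:
  At a: Box Box (s -> not s) is true, so not Box Box (s -> not s) is false.
    At a: Box Box (s -> not s) requires Box (s -> not s) at every successor {c, d}.
      At c: Box (s -> not s) is true.
      At d: Box (s -> not s) is true.
    So Box Box (s -> not s) is true at a.
Satisfying worlds: {d}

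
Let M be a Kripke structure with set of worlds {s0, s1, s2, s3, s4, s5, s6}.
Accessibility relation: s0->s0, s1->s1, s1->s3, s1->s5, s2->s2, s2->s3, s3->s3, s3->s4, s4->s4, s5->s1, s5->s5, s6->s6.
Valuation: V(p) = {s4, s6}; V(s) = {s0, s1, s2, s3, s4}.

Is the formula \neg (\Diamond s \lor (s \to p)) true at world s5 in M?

No

At s5: \Diamond s \lor (s \to p) is true, so \neg (\Diamond s \lor (s \to p)) is false.
  At s5: \Diamond s is true, s \to p is true, so \Diamond s \lor (s \to p) is true.
    At s5: \Diamond s requires s at some successor in {s1, s5}.
      s holds at s1, so \Diamond s is true at s5.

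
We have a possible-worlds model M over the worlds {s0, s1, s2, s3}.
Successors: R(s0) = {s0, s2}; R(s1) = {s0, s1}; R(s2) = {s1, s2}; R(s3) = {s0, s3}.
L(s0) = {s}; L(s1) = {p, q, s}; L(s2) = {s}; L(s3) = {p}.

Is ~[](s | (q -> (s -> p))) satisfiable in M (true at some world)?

No

Let φ = ~[](s | (q -> (s -> p))). Evaluate φ at each world:
  s0 (successors {s0, s2}): φ is false.
  s1 (successors {s0, s1}): φ is false.
  s2 (successors {s1, s2}): φ is false.
  s3 (successors {s0, s3}): φ is false.
For instance, at s2:
  At s2: [](s | (q -> (s -> p))) is true, so ~[](s | (q -> (s -> p))) is false.
    At s2: [](s | (q -> (s -> p))) requires s | (q -> (s -> p)) at every successor {s1, s2}.
      At s1: s | (q -> (s -> p)) is true.
      At s2: s | (q -> (s -> p)) is true.
    So [](s | (q -> (s -> p))) is true at s2.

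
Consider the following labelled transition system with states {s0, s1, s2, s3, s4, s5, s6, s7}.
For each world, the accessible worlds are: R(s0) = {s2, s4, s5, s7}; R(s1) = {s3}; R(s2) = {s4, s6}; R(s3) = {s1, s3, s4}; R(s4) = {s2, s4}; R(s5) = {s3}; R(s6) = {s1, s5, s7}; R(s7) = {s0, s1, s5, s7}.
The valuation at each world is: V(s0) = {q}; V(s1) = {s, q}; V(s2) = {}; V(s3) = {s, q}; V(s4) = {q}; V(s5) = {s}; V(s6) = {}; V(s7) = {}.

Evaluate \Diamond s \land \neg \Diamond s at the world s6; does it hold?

No

Recall that \Diamond ψ holds at a world iff ψ holds at some accessible world.
At s6: \Diamond s is true, \neg \Diamond s is false, so \Diamond s \land \neg \Diamond s is false.
  At s6: \Diamond s requires s at some successor in {s1, s5, s7}.
    s holds at s1, so \Diamond s is true at s6.
  At s6: \Diamond s is true, so \neg \Diamond s is false.
    At s6: \Diamond s requires s at some successor in {s1, s5, s7}.
      s holds at s1, so \Diamond s is true at s6.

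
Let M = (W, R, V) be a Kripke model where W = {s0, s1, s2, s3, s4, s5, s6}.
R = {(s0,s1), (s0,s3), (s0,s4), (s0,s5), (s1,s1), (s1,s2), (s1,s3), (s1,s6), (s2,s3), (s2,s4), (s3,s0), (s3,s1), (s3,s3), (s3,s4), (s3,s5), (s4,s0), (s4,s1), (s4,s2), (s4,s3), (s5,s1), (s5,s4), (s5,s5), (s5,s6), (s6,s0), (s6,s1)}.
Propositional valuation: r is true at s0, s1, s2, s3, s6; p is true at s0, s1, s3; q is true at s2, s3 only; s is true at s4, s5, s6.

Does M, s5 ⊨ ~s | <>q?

At s5: ~s is false, <>q is false, so ~s | <>q is false.
  At s5: <>q requires q at some successor in {s1, s4, s5, s6}.
    At s1: q is false.
    At s4: q is false.
    At s5: q is false.
    At s6: q is false.
  So <>q is false at s5.

No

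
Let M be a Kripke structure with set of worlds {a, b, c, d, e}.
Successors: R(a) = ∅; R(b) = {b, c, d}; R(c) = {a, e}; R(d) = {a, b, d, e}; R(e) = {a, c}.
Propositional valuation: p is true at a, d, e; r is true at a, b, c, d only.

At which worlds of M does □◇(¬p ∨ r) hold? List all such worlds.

Let φ = □◇(¬p ∨ r). Evaluate φ at each world:
  a (successors ∅): φ is true.
  b (successors {b, c, d}): φ is true.
  c (successors {a, e}): φ is false.
  d (successors {a, b, d, e}): φ is false.
  e (successors {a, c}): φ is false.
For instance, at c:
  At c: □◇(¬p ∨ r) requires ◇(¬p ∨ r) at every successor {a, e}.
    ◇(¬p ∨ r) fails at a, so □◇(¬p ∨ r) is false at c.
      At a: no accessible worlds, so ◇(¬p ∨ r) is false.
Satisfying worlds: {a, b}

a, b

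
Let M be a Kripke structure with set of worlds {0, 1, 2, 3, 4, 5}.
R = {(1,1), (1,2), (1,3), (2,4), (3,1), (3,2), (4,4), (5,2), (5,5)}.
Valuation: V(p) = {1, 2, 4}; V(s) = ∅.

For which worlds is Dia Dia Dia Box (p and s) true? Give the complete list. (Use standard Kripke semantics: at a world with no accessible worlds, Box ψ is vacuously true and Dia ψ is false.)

none

Let φ = Dia Dia Dia Box (p and s). Evaluate φ at each world:
  0 (successors ∅): φ is false.
  1 (successors {1, 2, 3}): φ is false.
  2 (successors {4}): φ is false.
  3 (successors {1, 2}): φ is false.
  4 (successors {4}): φ is false.
  5 (successors {2, 5}): φ is false.
For instance, at 5:
  At 5: Dia Dia Dia Box (p and s) requires Dia Dia Box (p and s) at some successor in {2, 5}.
    At 2: Dia Dia Box (p and s) is false.
    At 5: Dia Dia Box (p and s) is false.
  So Dia Dia Dia Box (p and s) is false at 5.
Satisfying worlds: none.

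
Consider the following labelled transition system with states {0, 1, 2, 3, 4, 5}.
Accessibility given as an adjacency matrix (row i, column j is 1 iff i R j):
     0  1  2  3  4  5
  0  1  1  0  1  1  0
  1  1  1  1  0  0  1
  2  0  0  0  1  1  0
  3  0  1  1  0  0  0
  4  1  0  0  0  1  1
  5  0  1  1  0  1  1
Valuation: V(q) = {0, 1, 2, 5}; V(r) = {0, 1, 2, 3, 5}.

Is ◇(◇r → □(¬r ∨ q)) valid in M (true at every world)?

Let φ = ◇(◇r → □(¬r ∨ q)). Evaluate φ at each world:
  0 (successors {0, 1, 3, 4}): φ is true.
  1 (successors {0, 1, 2, 5}): φ is true.
  2 (successors {3, 4}): φ is true.
  3 (successors {1, 2}): φ is true.
  4 (successors {0, 4, 5}): φ is true.
  5 (successors {1, 2, 4, 5}): φ is true.
For instance, at 1:
  At 1: ◇(◇r → □(¬r ∨ q)) requires ◇r → □(¬r ∨ q) at some successor in {0, 1, 2, 5}.
    ◇r → □(¬r ∨ q) holds at 1, so ◇(◇r → □(¬r ∨ q)) is true at 1.
      At 1: ◇r is true, □(¬r ∨ q) is true, so ◇r → □(¬r ∨ q) is true.

Yes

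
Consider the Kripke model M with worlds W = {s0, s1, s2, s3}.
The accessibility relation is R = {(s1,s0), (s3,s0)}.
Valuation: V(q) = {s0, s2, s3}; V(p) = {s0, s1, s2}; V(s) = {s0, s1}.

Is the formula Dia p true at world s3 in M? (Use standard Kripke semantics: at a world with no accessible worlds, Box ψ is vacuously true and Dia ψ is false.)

Yes

At s3: Dia p requires p at some successor in {s0}.
  p holds at s0, so Dia p is true at s3.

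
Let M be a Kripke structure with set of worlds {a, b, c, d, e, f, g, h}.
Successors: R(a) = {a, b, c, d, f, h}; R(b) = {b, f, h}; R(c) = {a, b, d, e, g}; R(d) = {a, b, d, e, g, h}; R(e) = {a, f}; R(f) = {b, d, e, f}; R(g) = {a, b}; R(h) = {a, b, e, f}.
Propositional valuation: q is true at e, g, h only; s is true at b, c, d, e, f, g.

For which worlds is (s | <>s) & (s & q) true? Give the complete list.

Let φ = (s | <>s) & (s & q). Evaluate φ at each world:
  a (successors {a, b, c, d, f, h}): φ is false.
  b (successors {b, f, h}): φ is false.
  c (successors {a, b, d, e, g}): φ is false.
  d (successors {a, b, d, e, g, h}): φ is false.
  e (successors {a, f}): φ is true.
  f (successors {b, d, e, f}): φ is false.
  g (successors {a, b}): φ is true.
  h (successors {a, b, e, f}): φ is false.
For instance, at a:
  At a: s | <>s is true, s & q is false, so (s | <>s) & (s & q) is false.
    At a: s is false, <>s is true, so s | <>s is true.
      At a: <>s requires s at some successor in {a, b, c, d, f, h}.
        s holds at b, so <>s is true at a.
Satisfying worlds: {e, g}

e, g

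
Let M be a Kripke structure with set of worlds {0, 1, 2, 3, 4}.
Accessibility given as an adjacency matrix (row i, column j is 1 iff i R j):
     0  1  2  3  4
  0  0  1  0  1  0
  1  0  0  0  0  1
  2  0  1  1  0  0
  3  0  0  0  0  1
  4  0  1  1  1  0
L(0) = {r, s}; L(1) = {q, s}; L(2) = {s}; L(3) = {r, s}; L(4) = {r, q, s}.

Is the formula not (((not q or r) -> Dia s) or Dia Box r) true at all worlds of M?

Let φ = not (((not q or r) -> Dia s) or Dia Box r). Evaluate φ at each world:
  0 (successors {1, 3}): φ is false.
  1 (successors {4}): φ is false.
  2 (successors {1, 2}): φ is false.
  3 (successors {4}): φ is false.
  4 (successors {1, 2, 3}): φ is false.
Detail at 0 (counterexample):
  At 0: ((not q or r) -> Dia s) or Dia Box r is true, so not (((not q or r) -> Dia s) or Dia Box r) is false.
    At 0: (not q or r) -> Dia s is true, Dia Box r is true, so ((not q or r) -> Dia s) or Dia Box r is true.
      At 0: not q or r is true, Dia s is true, so (not q or r) -> Dia s is true.
      At 0: Dia Box r requires Box r at some successor in {1, 3}.
        Box r holds at 1, so Dia Box r is true at 0.

No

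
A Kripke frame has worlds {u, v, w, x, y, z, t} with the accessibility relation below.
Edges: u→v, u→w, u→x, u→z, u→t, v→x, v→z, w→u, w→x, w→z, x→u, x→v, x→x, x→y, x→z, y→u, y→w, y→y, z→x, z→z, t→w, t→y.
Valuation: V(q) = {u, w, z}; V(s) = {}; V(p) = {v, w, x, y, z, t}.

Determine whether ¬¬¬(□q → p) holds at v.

No

At v: ¬¬(□q → p) is true, so ¬¬¬(□q → p) is false.
  At v: ¬(□q → p) is false, so ¬¬(□q → p) is true.
    At v: □q → p is true, so ¬(□q → p) is false.
      At v: □q is false, p is true, so □q → p is true.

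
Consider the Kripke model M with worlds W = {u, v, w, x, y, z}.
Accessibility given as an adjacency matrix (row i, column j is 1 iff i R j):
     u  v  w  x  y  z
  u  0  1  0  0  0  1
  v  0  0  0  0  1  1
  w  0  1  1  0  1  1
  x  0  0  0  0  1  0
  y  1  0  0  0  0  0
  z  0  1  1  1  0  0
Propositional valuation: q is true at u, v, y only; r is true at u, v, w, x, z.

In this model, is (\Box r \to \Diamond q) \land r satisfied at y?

No

At y: \Box r \to \Diamond q is true, r is false, so (\Box r \to \Diamond q) \land r is false.
  At y: \Box r is true, \Diamond q is true, so \Box r \to \Diamond q is true.
    At y: \Box r requires r at every successor {u}.
      At u: r is true.
    So \Box r is true at y.
    At y: \Diamond q requires q at some successor in {u}.
      q holds at u, so \Diamond q is true at y.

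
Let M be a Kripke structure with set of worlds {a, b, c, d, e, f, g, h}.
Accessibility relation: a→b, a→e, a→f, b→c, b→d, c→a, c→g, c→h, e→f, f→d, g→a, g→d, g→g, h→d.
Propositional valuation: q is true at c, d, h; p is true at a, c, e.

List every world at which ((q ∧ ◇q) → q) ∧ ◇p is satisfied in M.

a, b, c, g

Let φ = ((q ∧ ◇q) → q) ∧ ◇p. Evaluate φ at each world:
  a (successors {b, e, f}): φ is true.
  b (successors {c, d}): φ is true.
  c (successors {a, g, h}): φ is true.
  d (successors ∅): φ is false.
  e (successors {f}): φ is false.
  f (successors {d}): φ is false.
  g (successors {a, d, g}): φ is true.
  h (successors {d}): φ is false.
For instance, at b:
  At b: (q ∧ ◇q) → q is true, ◇p is true, so ((q ∧ ◇q) → q) ∧ ◇p is true.
    At b: q ∧ ◇q is false, q is false, so (q ∧ ◇q) → q is true.
      At b: q is false, ◇q is true, so q ∧ ◇q is false.
    At b: ◇p requires p at some successor in {c, d}.
      p holds at c, so ◇p is true at b.
Satisfying worlds: {a, b, c, g}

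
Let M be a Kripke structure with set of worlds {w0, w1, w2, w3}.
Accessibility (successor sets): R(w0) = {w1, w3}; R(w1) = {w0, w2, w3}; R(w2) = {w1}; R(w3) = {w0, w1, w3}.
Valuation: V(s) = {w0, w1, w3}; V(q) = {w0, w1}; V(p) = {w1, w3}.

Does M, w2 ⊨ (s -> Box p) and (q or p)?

At w2: s -> Box p is true, q or p is false, so (s -> Box p) and (q or p) is false.
  At w2: s is false, Box p is true, so s -> Box p is true.
    At w2: Box p requires p at every successor {w1}.
      At w1: p is true.
    So Box p is true at w2.

No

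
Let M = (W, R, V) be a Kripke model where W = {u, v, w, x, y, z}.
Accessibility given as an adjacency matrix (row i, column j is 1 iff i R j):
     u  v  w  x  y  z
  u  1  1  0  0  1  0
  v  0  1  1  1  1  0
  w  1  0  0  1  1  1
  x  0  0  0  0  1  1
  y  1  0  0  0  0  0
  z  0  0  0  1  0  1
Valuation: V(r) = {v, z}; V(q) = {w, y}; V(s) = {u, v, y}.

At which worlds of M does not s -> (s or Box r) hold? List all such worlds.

u, v, y

Recall that Box ψ holds at a world iff ψ holds at every accessible world, and Dia ψ holds iff ψ holds at some accessible world.
Let φ = not s -> (s or Box r). Evaluate φ at each world:
  u (successors {u, v, y}): φ is true.
  v (successors {v, w, x, y}): φ is true.
  w (successors {u, x, y, z}): φ is false.
  x (successors {y, z}): φ is false.
  y (successors {u}): φ is true.
  z (successors {x, z}): φ is false.
For instance, at x:
  At x: not s is true, s or Box r is false, so not s -> (s or Box r) is false.
    At x: s is false, Box r is false, so s or Box r is false.
      At x: Box r requires r at every successor {y, z}.
        r fails at y, so Box r is false at x.
Satisfying worlds: {u, v, y}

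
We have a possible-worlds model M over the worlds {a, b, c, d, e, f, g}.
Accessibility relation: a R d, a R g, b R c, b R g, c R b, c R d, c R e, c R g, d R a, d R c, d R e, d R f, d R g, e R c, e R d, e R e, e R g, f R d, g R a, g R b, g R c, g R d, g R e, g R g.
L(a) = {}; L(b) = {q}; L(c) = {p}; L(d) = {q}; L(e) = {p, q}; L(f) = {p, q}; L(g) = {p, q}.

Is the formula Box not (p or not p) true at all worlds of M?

No

Let φ = Box not (p or not p). Evaluate φ at each world:
  a (successors {d, g}): φ is false.
  b (successors {c, g}): φ is false.
  c (successors {b, d, e, g}): φ is false.
  d (successors {a, c, e, f, g}): φ is false.
  e (successors {c, d, e, g}): φ is false.
  f (successors {d}): φ is false.
  g (successors {a, b, c, d, e, g}): φ is false.
Detail at a (counterexample):
  At a: Box not (p or not p) requires not (p or not p) at every successor {d, g}.
    not (p or not p) fails at d, so Box not (p or not p) is false at a.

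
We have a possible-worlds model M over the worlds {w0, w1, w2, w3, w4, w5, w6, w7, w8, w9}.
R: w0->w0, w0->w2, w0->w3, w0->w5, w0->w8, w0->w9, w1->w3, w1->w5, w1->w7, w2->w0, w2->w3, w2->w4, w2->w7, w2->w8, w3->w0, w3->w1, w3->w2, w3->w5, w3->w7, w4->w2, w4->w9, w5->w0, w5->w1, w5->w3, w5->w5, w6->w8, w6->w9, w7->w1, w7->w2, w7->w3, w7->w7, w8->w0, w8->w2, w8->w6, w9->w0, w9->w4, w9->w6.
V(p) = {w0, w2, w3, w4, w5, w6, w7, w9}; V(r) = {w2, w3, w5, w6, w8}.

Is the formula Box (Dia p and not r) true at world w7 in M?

No

At w7: Box (Dia p and not r) requires Dia p and not r at every successor {w1, w2, w3, w7}.
  Dia p and not r fails at w2, so Box (Dia p and not r) is false at w7.
    At w2: Dia p is true, not r is false, so Dia p and not r is false.
      At w2: Dia p requires p at some successor in {w0, w3, w4, w7, w8}.
        p holds at w0, so Dia p is true at w2.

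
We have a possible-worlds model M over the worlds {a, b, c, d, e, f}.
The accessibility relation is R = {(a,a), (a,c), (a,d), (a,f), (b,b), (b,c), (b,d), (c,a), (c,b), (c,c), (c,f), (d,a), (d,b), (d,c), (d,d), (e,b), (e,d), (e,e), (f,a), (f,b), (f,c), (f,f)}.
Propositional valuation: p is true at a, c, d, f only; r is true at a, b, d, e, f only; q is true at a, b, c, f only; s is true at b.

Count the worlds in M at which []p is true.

1

Recall that []ψ holds at a world iff ψ holds at every accessible world, and <>ψ holds iff ψ holds at some accessible world.
Let φ = []p. Evaluate φ at each world:
  a (successors {a, c, d, f}): φ is true.
  b (successors {b, c, d}): φ is false.
  c (successors {a, b, c, f}): φ is false.
  d (successors {a, b, c, d}): φ is false.
  e (successors {b, d, e}): φ is false.
  f (successors {a, b, c, f}): φ is false.
For instance, at d:
  At d: []p requires p at every successor {a, b, c, d}.
    p fails at b, so []p is false at d.
Satisfying worlds: {a}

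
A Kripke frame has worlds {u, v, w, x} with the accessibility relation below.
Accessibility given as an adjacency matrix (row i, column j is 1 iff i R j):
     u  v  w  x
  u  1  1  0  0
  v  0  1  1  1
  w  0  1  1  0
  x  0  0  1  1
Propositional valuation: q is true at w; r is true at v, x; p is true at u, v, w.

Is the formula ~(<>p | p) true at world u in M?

No

At u: <>p | p is true, so ~(<>p | p) is false.
  At u: <>p is true, p is true, so <>p | p is true.
    At u: <>p requires p at some successor in {u, v}.
      p holds at u, so <>p is true at u.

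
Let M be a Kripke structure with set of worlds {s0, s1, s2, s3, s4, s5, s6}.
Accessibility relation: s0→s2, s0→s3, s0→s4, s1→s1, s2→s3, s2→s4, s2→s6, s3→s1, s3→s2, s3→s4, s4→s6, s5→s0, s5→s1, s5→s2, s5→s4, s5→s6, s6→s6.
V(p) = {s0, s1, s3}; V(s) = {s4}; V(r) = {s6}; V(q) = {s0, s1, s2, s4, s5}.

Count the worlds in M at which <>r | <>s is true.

6

Let φ = <>r | <>s. Evaluate φ at each world:
  s0 (successors {s2, s3, s4}): φ is true.
  s1 (successors {s1}): φ is false.
  s2 (successors {s3, s4, s6}): φ is true.
  s3 (successors {s1, s2, s4}): φ is true.
  s4 (successors {s6}): φ is true.
  s5 (successors {s0, s1, s2, s4, s6}): φ is true.
  s6 (successors {s6}): φ is true.
For instance, at s2:
  At s2: <>r is true, <>s is true, so <>r | <>s is true.
    At s2: <>r requires r at some successor in {s3, s4, s6}.
      r holds at s6, so <>r is true at s2.
    At s2: <>s requires s at some successor in {s3, s4, s6}.
      s holds at s4, so <>s is true at s2.
Satisfying worlds: {s0, s2, s3, s4, s5, s6}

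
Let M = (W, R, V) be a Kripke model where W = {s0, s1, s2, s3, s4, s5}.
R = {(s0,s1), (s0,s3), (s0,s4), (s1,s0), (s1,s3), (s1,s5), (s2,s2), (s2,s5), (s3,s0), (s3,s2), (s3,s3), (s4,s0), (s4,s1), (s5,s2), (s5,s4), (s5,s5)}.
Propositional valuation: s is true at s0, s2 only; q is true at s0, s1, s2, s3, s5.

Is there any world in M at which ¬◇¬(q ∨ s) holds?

Recall that ◇ψ holds at a world iff ψ holds at some accessible world.
Let φ = ¬◇¬(q ∨ s). Evaluate φ at each world:
  s0 (successors {s1, s3, s4}): φ is false.
  s1 (successors {s0, s3, s5}): φ is true.
  s2 (successors {s2, s5}): φ is true.
  s3 (successors {s0, s2, s3}): φ is true.
  s4 (successors {s0, s1}): φ is true.
  s5 (successors {s2, s4, s5}): φ is false.
Detail at s1 (witness):
  At s1: ◇¬(q ∨ s) is false, so ¬◇¬(q ∨ s) is true.
    At s1: ◇¬(q ∨ s) requires ¬(q ∨ s) at some successor in {s0, s3, s5}.
      At s0: ¬(q ∨ s) is false.
      At s3: ¬(q ∨ s) is false.
      At s5: ¬(q ∨ s) is false.
    So ◇¬(q ∨ s) is false at s1.

Yes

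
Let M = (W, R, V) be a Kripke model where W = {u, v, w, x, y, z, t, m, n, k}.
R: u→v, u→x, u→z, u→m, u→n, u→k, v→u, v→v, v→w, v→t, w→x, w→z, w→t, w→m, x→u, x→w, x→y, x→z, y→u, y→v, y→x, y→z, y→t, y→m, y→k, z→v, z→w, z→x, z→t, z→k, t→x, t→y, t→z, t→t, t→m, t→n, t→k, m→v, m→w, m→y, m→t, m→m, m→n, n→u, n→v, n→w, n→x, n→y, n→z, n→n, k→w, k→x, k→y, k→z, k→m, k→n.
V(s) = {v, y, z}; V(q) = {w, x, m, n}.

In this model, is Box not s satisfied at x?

Recall that Box ψ holds at a world iff ψ holds at every accessible world, and Dia ψ holds iff ψ holds at some accessible world.
At x: Box not s requires not s at every successor {u, w, y, z}.
  not s fails at y, so Box not s is false at x.

No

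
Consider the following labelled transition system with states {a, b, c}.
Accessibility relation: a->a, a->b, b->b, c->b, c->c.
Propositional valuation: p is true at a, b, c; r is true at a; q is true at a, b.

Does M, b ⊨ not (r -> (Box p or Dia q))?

At b: r -> (Box p or Dia q) is true, so not (r -> (Box p or Dia q)) is false.
  At b: r is false, Box p or Dia q is true, so r -> (Box p or Dia q) is true.
    At b: Box p is true, Dia q is true, so Box p or Dia q is true.
      At b: Box p requires p at every successor {b}.
        At b: p is true.
      So Box p is true at b.
      At b: Dia q requires q at some successor in {b}.
        q holds at b, so Dia q is true at b.

No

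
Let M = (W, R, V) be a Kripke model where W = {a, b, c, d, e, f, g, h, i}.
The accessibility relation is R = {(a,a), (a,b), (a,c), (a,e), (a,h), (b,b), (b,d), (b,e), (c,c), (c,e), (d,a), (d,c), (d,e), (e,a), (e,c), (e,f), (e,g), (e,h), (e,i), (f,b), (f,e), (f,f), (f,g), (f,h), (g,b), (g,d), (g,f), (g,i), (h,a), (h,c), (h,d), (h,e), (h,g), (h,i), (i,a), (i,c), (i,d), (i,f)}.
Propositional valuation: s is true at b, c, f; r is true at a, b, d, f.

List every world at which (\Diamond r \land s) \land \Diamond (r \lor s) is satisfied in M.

b, f

Recall that \Diamond ψ holds at a world iff ψ holds at some accessible world.
Let φ = (\Diamond r \land s) \land \Diamond (r \lor s). Evaluate φ at each world:
  a (successors {a, b, c, e, h}): φ is false.
  b (successors {b, d, e}): φ is true.
  c (successors {c, e}): φ is false.
  d (successors {a, c, e}): φ is false.
  e (successors {a, c, f, g, h, i}): φ is false.
  f (successors {b, e, f, g, h}): φ is true.
  g (successors {b, d, f, i}): φ is false.
  h (successors {a, c, d, e, g, i}): φ is false.
  i (successors {a, c, d, f}): φ is false.
For instance, at d:
  At d: \Diamond r \land s is false, \Diamond (r \lor s) is true, so (\Diamond r \land s) \land \Diamond (r \lor s) is false.
    At d: \Diamond r is true, s is false, so \Diamond r \land s is false.
      At d: \Diamond r requires r at some successor in {a, c, e}.
        r holds at a, so \Diamond r is true at d.
    At d: \Diamond (r \lor s) requires r \lor s at some successor in {a, c, e}.
      r \lor s holds at a, so \Diamond (r \lor s) is true at d.
Satisfying worlds: {b, f}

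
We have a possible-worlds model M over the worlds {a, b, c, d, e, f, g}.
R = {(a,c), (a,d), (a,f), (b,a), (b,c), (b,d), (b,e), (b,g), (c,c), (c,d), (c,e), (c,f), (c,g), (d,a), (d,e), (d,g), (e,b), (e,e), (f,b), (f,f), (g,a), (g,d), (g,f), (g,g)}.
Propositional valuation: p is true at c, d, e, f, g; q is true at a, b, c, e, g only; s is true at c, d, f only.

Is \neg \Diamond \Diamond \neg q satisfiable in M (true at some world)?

Let φ = \neg \Diamond \Diamond \neg q. Evaluate φ at each world:
  a (successors {c, d, f}): φ is false.
  b (successors {a, c, d, e, g}): φ is false.
  c (successors {c, d, e, f, g}): φ is false.
  d (successors {a, e, g}): φ is false.
  e (successors {b, e}): φ is false.
  f (successors {b, f}): φ is false.
  g (successors {a, d, f, g}): φ is false.
For instance, at c:
  At c: \Diamond \Diamond \neg q is true, so \neg \Diamond \Diamond \neg q is false.
    At c: \Diamond \Diamond \neg q requires \Diamond \neg q at some successor in {c, d, e, f, g}.
      \Diamond \neg q holds at c, so \Diamond \Diamond \neg q is true at c.

No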